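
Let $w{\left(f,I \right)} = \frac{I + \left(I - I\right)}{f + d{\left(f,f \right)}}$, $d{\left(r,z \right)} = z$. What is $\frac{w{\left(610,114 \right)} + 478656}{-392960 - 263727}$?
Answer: $- \frac{291980217}{400579070} \approx -0.7289$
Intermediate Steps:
$w{\left(f,I \right)} = \frac{I}{2 f}$ ($w{\left(f,I \right)} = \frac{I + \left(I - I\right)}{f + f} = \frac{I + 0}{2 f} = I \frac{1}{2 f} = \frac{I}{2 f}$)
$\frac{w{\left(610,114 \right)} + 478656}{-392960 - 263727} = \frac{\frac{1}{2} \cdot 114 \cdot \frac{1}{610} + 478656}{-392960 - 263727} = \frac{\frac{1}{2} \cdot 114 \cdot \frac{1}{610} + 478656}{-656687} = \left(\frac{57}{610} + 478656\right) \left(- \frac{1}{656687}\right) = \frac{291980217}{610} \left(- \frac{1}{656687}\right) = - \frac{291980217}{400579070}$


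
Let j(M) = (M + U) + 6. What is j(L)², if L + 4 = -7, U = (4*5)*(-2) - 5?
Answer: 2500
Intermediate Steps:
U = -45 (U = 20*(-2) - 5 = -40 - 5 = -45)
L = -11 (L = -4 - 7 = -11)
j(M) = -39 + M (j(M) = (M - 45) + 6 = (-45 + M) + 6 = -39 + M)
j(L)² = (-39 - 11)² = (-50)² = 2500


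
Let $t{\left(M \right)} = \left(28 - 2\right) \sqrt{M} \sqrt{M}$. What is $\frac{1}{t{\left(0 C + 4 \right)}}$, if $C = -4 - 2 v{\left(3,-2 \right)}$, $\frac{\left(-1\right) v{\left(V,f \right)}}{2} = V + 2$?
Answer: $\frac{1}{104} \approx 0.0096154$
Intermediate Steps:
$v{\left(V,f \right)} = -4 - 2 V$ ($v{\left(V,f \right)} = - 2 \left(V + 2\right) = - 2 \left(2 + V\right) = -4 - 2 V$)
$C = 16$ ($C = -4 - 2 \left(-4 - 6\right) = -4 - -20 = -4 + 20 = 16$)
$t{\left(M \right)} = 26 M$ ($t{\left(M \right)} = \left(28 - 2\right) \sqrt{M} \sqrt{M} = 26 \sqrt{M} \sqrt{M} = 26 M$)
$\frac{1}{t{\left(0 C + 4 \right)}} = \frac{1}{26 \left(0 \cdot 16 + 4\right)} = \frac{1}{26 \left(0 + 4\right)} = \frac{1}{26 \cdot 4} = \frac{1}{104}$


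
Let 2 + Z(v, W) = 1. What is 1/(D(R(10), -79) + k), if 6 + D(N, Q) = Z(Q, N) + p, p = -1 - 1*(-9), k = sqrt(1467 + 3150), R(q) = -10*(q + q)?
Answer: -1/4616 + 9*sqrt(57)/4616 ≈ 0.014504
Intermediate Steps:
Z(v, W) = -1 (Z(v, W) = -2 + 1 = -1)
R(q) = -20*q
k = 9*sqrt(57) (k = sqrt(4617) = 9*sqrt(57) ≈ 67.948)
p = 8 (p = -1 + 9 = 8)
D(N, Q) = 1 (D(N, Q) = -6 + (-1 + 8) = -6 + 7 = 1)
1/(D(R(10), -79) + k) = 1/(1 + 9*sqrt(57))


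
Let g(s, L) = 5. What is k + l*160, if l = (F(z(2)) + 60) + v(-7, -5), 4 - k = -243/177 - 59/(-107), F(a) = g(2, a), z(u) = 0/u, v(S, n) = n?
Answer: 60635238/6313 ≈ 9604.8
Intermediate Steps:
z(u) = 0
F(a) = 5
k = 30438/6313 (k = 4 - (-243/177 - 59/(-107)) = 4 - (-243*1/177 - 59*(-1/107)) = 4 - (-81/59 + 59/107) = 4 - 1*(-5186/6313) = 4 + 5186/6313 = 30438/6313 ≈ 4.8215)
l = 60 (l = (5 + 60) - 5 = 65 - 5 = 60)
k + l*160 = 30438/6313 + 60*160 = 30438/6313 + 9600 = 60635238/6313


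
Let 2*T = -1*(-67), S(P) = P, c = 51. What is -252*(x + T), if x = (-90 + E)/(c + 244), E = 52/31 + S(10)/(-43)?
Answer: -3289942782/393235 ≈ -8366.4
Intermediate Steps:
T = 67/2 (T = (-1*(-67))/2 = (½)*67 = 67/2 ≈ 33.500)
E = 1926/1333 (E = 52/31 + 10/(-43) = 52*(1/31) + 10*(-1/43) = 52/31 - 10/43 = 1926/1333 ≈ 1.4449)
x = -118044/393235 (x = (-90 + 1926/1333)/(51 + 244) = -118044/1333/295 = -118044/1333*1/295 = -118044/393235 ≈ -0.30019)
-252*(x + T) = -252*(-118044/393235 + 67/2) = -252*26110657/786470 = -3289942782/393235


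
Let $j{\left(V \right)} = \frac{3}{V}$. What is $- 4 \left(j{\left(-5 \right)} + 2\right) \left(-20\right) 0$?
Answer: $0$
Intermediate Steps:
$- 4 \left(j{\left(-5 \right)} + 2\right) \left(-20\right) 0 = - 4 \left(\frac{3}{-5} + 2\right) \left(-20\right) 0 = - 4 \left(3 \left(- \frac{1}{5}\right) + 2\right) \left(-20\right) 0 = - 4 \left(- \frac{3}{5} + 2\right) \left(-20\right) 0 = \left(-4\right) \frac{7}{5} \left(-20\right) 0 = \left(- \frac{28}{5}\right) \left(-20\right) 0 = 112 \cdot 0 = 0$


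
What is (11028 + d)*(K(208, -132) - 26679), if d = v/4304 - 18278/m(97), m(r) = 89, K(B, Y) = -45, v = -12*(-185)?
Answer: -6924640429779/23941 ≈ -2.8924e+8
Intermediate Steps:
v = 2220
d = -19617733/95764 (d = 2220/4304 - 18278/89 = 2220*(1/4304) - 18278*1/89 = 555/1076 - 18278/89 = -19617733/95764 ≈ -204.85)
(11028 + d)*(K(208, -132) - 26679) = (11028 - 19617733/95764)*(-45 - 26679) = (1036467659/95764)*(-26724) = -6924640429779/23941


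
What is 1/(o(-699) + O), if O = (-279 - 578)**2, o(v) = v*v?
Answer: 1/1223050 ≈ 8.1763e-7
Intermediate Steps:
o(v) = v**2
O = 734449 (O = (-857)**2 = 734449)
1/(o(-699) + O) = 1/((-699)**2 + 734449) = 1/(488601 + 734449) = 1/1223050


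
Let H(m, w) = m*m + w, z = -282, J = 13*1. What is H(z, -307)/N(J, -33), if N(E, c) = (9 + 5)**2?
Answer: 79217/196 ≈ 404.17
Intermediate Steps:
J = 13
N(E, c) = 196 (N(E, c) = 14**2 = 196)
H(m, w) = w + m**2 (H(m, w) = m**2 + w = w + m**2)
H(z, -307)/N(J, -33) = (-307 + (-282)**2)/196 = (-307 + 79524)*(1/196) = 79217*(1/196) = 79217/196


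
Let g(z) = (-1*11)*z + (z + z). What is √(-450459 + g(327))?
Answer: 3*I*√50378 ≈ 673.35*I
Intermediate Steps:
g(z) = -9*z (g(z) = -11*z + 2*z = -9*z)
√(-450459 + g(327)) = √(-450459 - 9*327) = √(-450459 - 2943) = √(-453402) = 3*I*√50378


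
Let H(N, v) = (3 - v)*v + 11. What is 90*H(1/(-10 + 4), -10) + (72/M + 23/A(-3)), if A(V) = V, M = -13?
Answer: -418205/39 ≈ -10723.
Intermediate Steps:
H(N, v) = 11 + v*(3 - v) (H(N, v) = v*(3 - v) + 11 = 11 + v*(3 - v))
90*H(1/(-10 + 4), -10) + (72/M + 23/A(-3)) = 90*(11 - 1*(-10)**2 + 3*(-10)) + (72/(-13) + 23/(-3)) = 90*(11 - 1*100 - 30) + (72*(-1/13) + 23*(-1/3)) = 90*(11 - 100 - 30) + (-72/13 - 23/3) = 90*(-119) - 515/39 = -10710 - 515/39 = -418205/39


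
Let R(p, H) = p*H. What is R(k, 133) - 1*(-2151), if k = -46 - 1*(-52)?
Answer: 2949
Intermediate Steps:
k = 6 (k = -46 + 52 = 6)
R(p, H) = H*p
R(k, 133) - 1*(-2151) = 133*6 - 1*(-2151) = 798 + 2151 = 2949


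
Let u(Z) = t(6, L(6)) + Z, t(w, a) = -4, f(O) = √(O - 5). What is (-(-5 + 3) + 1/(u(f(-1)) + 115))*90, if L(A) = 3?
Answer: 742950/4109 - 30*I*√6/4109 ≈ 180.81 - 0.017884*I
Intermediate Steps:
f(O) = √(-5 + O)
u(Z) = -4 + Z
(-(-5 + 3) + 1/(u(f(-1)) + 115))*90 = (-(-5 + 3) + 1/((-4 + √(-5 - 1)) + 115))*90 = (-1*(-2) + 1/((-4 + √(-6)) + 115))*90 = (2 + 1/((-4 + I*√6) + 115))*90 = (2 + 1/(111 + I*√6))*90 = 180 + 90/(111 + I*√6)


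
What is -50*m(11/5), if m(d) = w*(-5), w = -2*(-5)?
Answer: 2500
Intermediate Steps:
w = 10
m(d) = -50 (m(d) = 10*(-5) = -50)
-50*m(11/5) = -50*(-50) = 2500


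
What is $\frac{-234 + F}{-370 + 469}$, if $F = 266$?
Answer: $\frac{32}{99} \approx 0.32323$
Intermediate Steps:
$\frac{-234 + F}{-370 + 469} = \frac{-234 + 266}{-370 + 469} = \frac{32}{99}$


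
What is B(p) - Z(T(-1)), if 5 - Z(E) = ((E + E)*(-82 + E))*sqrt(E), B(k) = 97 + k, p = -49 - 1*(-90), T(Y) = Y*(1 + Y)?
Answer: 133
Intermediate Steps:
p = 41 (p = -49 + 90 = 41)
Z(E) = 5 - 2*E**(3/2)*(-82 + E) (Z(E) = 5 - (E + E)*(-82 + E)*sqrt(E) = 5 - (2*E)*(-82 + E)*sqrt(E) = 5 - 2*E*(-82 + E)*sqrt(E) = 5 - 2*E**(3/2)*(-82 + E))
B(p) - Z(T(-1)) = (97 + 41) - (5 - 2*I*(1 - 1)**(5/2) + 164*(-(1 - 1))**(3/2)) = 138 - (5 - 2*(-1*0)**(5/2) + 164*(-1*0)**(3/2)) = 138 - (5 - 2*0**(5/2) + 164*0**(3/2)) = 138 - (5 - 2*0 + 164*0) = 138 - (5 + 0 + 0) = 138 - 1*5 = 138 - 5 = 133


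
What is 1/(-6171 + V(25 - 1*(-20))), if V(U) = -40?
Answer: -1/6211 ≈ -0.00016100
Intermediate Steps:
1/(-6171 + V(25 - 1*(-20))) = 1/(-6171 - 40) = 1/(-6211) = -1/6211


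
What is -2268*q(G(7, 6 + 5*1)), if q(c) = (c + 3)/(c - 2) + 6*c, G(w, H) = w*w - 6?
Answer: -24095232/41 ≈ -5.8769e+5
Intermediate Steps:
G(w, H) = -6 + w² (G(w, H) = w² - 6 = -6 + w²)
q(c) = 6*c + (3 + c)/(-2 + c) (q(c) = (3 + c)/(-2 + c) + 6*c = 6*c + (3 + c)/(-2 + c))
-2268*q(G(7, 6 + 5*1)) = -2268*(3 - 11*(-6 + 7²) + 6*(-6 + 7²)²)/(-2 + (-6 + 7²)) = -2268*(3 - 11*(-6 + 49) + 6*(-6 + 49)²)/(-2 + (-6 + 49)) = -2268*(3 - 11*43 + 6*43²)/(-2 + 43) = -2268*(3 - 473 + 6*1849)/41 = -2268*(3 - 473 + 11094)/41 = -2268*10624/41 = -24095232/41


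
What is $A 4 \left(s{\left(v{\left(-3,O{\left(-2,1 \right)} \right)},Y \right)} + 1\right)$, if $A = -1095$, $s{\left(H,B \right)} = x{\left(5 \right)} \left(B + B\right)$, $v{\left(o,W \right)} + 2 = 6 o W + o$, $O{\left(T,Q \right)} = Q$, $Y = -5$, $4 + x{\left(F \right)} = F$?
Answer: $39420$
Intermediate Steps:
$x{\left(F \right)} = -4 + F$
$v{\left(o,W \right)} = -2 + o + 6 W o$ ($v{\left(o,W \right)} = -2 + \left(6 o W + o\right) = -2 + \left(6 W o + o\right) = -2 + \left(o + 6 W o\right) = -2 + o + 6 W o$)
$s{\left(H,B \right)} = 2 B$ ($s{\left(H,B \right)} = \left(-4 + 5\right) \left(B + B\right) = 1 \cdot 2 B = 2 B$)
$A 4 \left(s{\left(v{\left(-3,O{\left(-2,1 \right)} \right)},Y \right)} + 1\right) = - 1095 \cdot 4 \left(2 \left(-5\right) + 1\right) = - 1095 \cdot 4 \left(-10 + 1\right) = - 1095 \cdot 4 \left(-9\right) = \left(-1095\right) \left(-36\right) = 39420$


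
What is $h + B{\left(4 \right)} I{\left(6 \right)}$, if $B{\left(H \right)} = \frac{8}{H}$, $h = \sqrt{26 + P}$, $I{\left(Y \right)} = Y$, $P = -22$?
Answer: $14$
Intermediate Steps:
$h = 2$ ($h = \sqrt{26 - 22} = \sqrt{4} = 2$)
$h + B{\left(4 \right)} I{\left(6 \right)} = 2 + \frac{8}{4} \cdot 6 = 2 + 8 \cdot \frac{1}{4} \cdot 6 = 2 + 2 \cdot 6 = 2 + 12 = 14$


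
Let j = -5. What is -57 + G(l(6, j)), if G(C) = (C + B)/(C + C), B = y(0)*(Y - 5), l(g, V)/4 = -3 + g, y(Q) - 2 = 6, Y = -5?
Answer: -359/6 ≈ -59.833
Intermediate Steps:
y(Q) = 8 (y(Q) = 2 + 6 = 8)
l(g, V) = -12 + 4*g (l(g, V) = 4*(-3 + g) = -12 + 4*g)
B = -80 (B = 8*(-5 - 5) = 8*(-10) = -80)
G(C) = (-80 + C)/(2*C) (G(C) = (C - 80)/(C + C) = (-80 + C)/((2*C)) = (-80 + C)*(1/(2*C)) = (-80 + C)/(2*C))
-57 + G(l(6, j)) = -57 + (-80 + (-12 + 4*6))/(2*(-12 + 4*6)) = -57 + (-80 + (-12 + 24))/(2*(-12 + 24)) = -57 + (1/2)*(-80 + 12)/12 = -57 + (1/2)*(1/12)*(-68) = -57 - 17/6 = -359/6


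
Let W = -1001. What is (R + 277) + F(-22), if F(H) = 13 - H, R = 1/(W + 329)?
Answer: 209663/672 ≈ 312.00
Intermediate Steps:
R = -1/672 (R = 1/(-1001 + 329) = 1/(-672) = -1/672 ≈ -0.0014881)
(R + 277) + F(-22) = (-1/672 + 277) + (13 - 1*(-22)) = 186143/672 + (13 + 22) = 186143/672 + 35 = 209663/672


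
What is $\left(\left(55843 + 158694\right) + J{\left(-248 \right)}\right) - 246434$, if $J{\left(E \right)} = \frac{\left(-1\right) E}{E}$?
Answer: $-31898$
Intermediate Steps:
$J{\left(E \right)} = -1$
$\left(\left(55843 + 158694\right) + J{\left(-248 \right)}\right) - 246434 = \left(\left(55843 + 158694\right) - 1\right) - 246434 = \left(214537 - 1\right) - 246434 = 214536 - 246434 = -31898$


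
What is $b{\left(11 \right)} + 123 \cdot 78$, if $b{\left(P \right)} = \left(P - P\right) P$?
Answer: $9594$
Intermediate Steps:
$b{\left(P \right)} = 0$ ($b{\left(P \right)} = 0 P = 0$)
$b{\left(11 \right)} + 123 \cdot 78 = 0 + 123 \cdot 78 = 0 + 9594 = 9594$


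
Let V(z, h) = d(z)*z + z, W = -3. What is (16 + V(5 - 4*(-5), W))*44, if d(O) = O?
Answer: 29304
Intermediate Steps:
V(z, h) = z + z² (V(z, h) = z*z + z = z² + z = z + z²)
(16 + V(5 - 4*(-5), W))*44 = (16 + (5 - 4*(-5))*(1 + (5 - 4*(-5))))*44 = (16 + (5 + 20)*(1 + (5 + 20)))*44 = (16 + 25*(1 + 25))*44 = (16 + 25*26)*44 = (16 + 650)*44 = 666*44 = 29304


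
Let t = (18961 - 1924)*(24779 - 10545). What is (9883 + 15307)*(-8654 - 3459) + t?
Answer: -62621812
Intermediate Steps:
t = 242504658 (t = 17037*14234 = 242504658)
(9883 + 15307)*(-8654 - 3459) + t = (9883 + 15307)*(-8654 - 3459) + 242504658 = 25190*(-12113) + 242504658 = -305126470 + 242504658 = -62621812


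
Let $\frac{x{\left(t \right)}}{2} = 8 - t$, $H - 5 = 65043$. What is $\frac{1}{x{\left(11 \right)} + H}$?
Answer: $\frac{1}{65042} \approx 1.5375 \cdot 10^{-5}$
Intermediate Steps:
$H = 65048$ ($H = 5 + 65043 = 65048$)
$x{\left(t \right)} = 16 - 2 t$ ($x{\left(t \right)} = 2 \left(8 - t\right) = 16 - 2 t$)
$\frac{1}{x{\left(11 \right)} + H} = \frac{1}{\left(16 - 22\right) + 65048} = \frac{1}{-6 + 65048} = \frac{1}{65042}$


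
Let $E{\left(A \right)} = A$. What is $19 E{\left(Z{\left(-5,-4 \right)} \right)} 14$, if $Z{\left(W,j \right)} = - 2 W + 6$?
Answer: $4256$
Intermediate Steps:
$Z{\left(W,j \right)} = 6 - 2 W$
$19 E{\left(Z{\left(-5,-4 \right)} \right)} 14 = 19 \left(6 - -10\right) 14 = 19 \left(6 + 10\right) 14 = 19 \cdot 16 \cdot 14 = 304 \cdot 14 = 4256$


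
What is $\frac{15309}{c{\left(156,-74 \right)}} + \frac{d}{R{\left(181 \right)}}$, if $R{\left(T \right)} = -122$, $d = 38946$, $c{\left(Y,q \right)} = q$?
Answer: $- \frac{2374851}{4514} \approx -526.11$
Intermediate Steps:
$\frac{15309}{c{\left(156,-74 \right)}} + \frac{d}{R{\left(181 \right)}} = \frac{15309}{-74} + \frac{38946}{-122} = 15309 \left(- \frac{1}{74}\right) + 38946 \left(- \frac{1}{122}\right) = - \frac{15309}{74} - \frac{19473}{61} = - \frac{2374851}{4514}$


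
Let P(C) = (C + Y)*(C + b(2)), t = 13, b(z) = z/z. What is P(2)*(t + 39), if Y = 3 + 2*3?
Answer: 1716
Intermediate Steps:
b(z) = 1
Y = 9 (Y = 3 + 6 = 9)
P(C) = (1 + C)*(9 + C) (P(C) = (C + 9)*(C + 1) = (9 + C)*(1 + C) = (1 + C)*(9 + C))
P(2)*(t + 39) = (9 + 2² + 10*2)*(13 + 39) = (9 + 4 + 20)*52 = 33*52 = 1716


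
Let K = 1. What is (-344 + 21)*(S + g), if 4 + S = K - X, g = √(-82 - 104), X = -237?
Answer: -75582 - 323*I*√186 ≈ -75582.0 - 4405.1*I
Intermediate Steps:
g = I*√186 (g = √(-186) = I*√186 ≈ 13.638*I)
S = 234 (S = -4 + (1 - 1*(-237)) = -4 + (1 + 237) = -4 + 238 = 234)
(-344 + 21)*(S + g) = (-344 + 21)*(234 + I*√186) = -323*(234 + I*√186) = -75582 - 323*I*√186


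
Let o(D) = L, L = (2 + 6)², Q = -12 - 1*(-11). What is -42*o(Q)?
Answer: -2688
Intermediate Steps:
Q = -1 (Q = -12 + 11 = -1)
L = 64 (L = 8² = 64)
o(D) = 64
-42*o(Q) = -42*64 = -2688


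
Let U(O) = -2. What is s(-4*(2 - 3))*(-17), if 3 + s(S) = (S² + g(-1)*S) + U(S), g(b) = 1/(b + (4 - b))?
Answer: -204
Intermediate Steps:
g(b) = ¼ (g(b) = 1/4 = ¼)
s(S) = -5 + S² + S/4 (s(S) = -3 + ((S² + S/4) - 2) = -3 + (-2 + S² + S/4) = -5 + S² + S/4)
s(-4*(2 - 3))*(-17) = (-5 + (-4*(2 - 3))² + (-4*(2 - 3))/4)*(-17) = (-5 + (-4*(-1))² + (-4*(-1))/4)*(-17) = (-5 + 4² + (¼)*4)*(-17) = (-5 + 16 + 1)*(-17) = 12*(-17) = -204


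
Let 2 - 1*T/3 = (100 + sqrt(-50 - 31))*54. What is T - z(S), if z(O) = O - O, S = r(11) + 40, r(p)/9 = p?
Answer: -16194 - 1458*I ≈ -16194.0 - 1458.0*I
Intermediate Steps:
r(p) = 9*p
S = 139 (S = 9*11 + 40 = 99 + 40 = 139)
z(O) = 0
T = -16194 - 1458*I (T = 6 - 3*(100 + sqrt(-50 - 31))*54 = 6 - 3*(100 + sqrt(-81))*54 = 6 - 3*(100 + 9*I)*54 = 6 - 3*(5400 + 486*I) = 6 + (-16200 - 1458*I) = -16194 - 1458*I ≈ -16194.0 - 1458.0*I)
T - z(S) = (-16194 - 1458*I) - 1*0 = (-16194 - 1458*I) + 0 = -16194 - 1458*I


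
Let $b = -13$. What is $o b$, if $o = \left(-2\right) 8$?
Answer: $208$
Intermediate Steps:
$o = -16$
$o b = \left(-16\right) \left(-13\right) = 208$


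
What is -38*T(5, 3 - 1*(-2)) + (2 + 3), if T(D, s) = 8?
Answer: -299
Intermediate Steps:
-38*T(5, 3 - 1*(-2)) + (2 + 3) = -38*8 + (2 + 3) = -304 + 5 = -299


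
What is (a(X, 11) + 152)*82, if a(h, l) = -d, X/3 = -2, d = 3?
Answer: 12218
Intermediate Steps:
X = -6 (X = 3*(-2) = -6)
a(h, l) = -3 (a(h, l) = -1*3 = -3)
(a(X, 11) + 152)*82 = (-3 + 152)*82 = 149*82 = 12218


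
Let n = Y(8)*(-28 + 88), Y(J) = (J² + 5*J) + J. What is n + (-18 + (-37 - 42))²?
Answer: 16129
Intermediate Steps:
Y(J) = J² + 6*J
n = 6720 (n = (8*(6 + 8))*(-28 + 88) = (8*14)*60 = 112*60 = 6720)
n + (-18 + (-37 - 42))² = 6720 + (-18 + (-37 - 42))² = 6720 + (-18 - 79)² = 6720 + (-97)² = 6720 + 9409 = 16129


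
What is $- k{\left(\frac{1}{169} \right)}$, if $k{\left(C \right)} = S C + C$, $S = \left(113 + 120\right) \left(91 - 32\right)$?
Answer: $- \frac{13748}{169} \approx -81.349$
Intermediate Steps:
$S = 13747$ ($S = 233 \cdot 59 = 13747$)
$k{\left(C \right)} = 13748 C$ ($k{\left(C \right)} = 13747 C + C = 13748 C$)
$- k{\left(\frac{1}{169} \right)} = - \frac{13748}{169}$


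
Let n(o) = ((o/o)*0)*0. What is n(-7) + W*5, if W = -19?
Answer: -95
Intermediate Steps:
n(o) = 0 (n(o) = (1*0)*0 = 0*0 = 0)
n(-7) + W*5 = 0 - 19*5 = 0 - 95 = -95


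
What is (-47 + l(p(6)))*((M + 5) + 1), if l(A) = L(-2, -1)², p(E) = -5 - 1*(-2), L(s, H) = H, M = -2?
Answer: -184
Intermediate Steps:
p(E) = -3 (p(E) = -5 + 2 = -3)
l(A) = 1 (l(A) = (-1)² = 1)
(-47 + l(p(6)))*((M + 5) + 1) = (-47 + 1)*((-2 + 5) + 1) = -46*(3 + 1) = -46*4 = -184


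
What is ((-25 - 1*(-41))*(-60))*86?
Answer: -82560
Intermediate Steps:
((-25 - 1*(-41))*(-60))*86 = ((-25 + 41)*(-60))*86 = (16*(-60))*86 = -960*86 = -82560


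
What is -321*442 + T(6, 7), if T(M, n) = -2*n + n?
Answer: -141889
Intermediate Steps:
T(M, n) = -n
-321*442 + T(6, 7) = -321*442 - 1*7 = -141882 - 7 = -141889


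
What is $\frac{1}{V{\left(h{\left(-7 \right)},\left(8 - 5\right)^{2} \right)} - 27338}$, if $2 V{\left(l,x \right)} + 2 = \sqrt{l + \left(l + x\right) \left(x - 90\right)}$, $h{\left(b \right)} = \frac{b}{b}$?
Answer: $- \frac{109356}{2989684493} - \frac{2 i \sqrt{809}}{2989684493} \approx -3.6578 \cdot 10^{-5} - 1.9027 \cdot 10^{-8} i$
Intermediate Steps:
$h{\left(b \right)} = 1$
$V{\left(l,x \right)} = -1 + \frac{\sqrt{l + \left(-90 + x\right) \left(l + x\right)}}{2}$ ($V{\left(l,x \right)} = -1 + \frac{\sqrt{l + \left(l + x\right) \left(x - 90\right)}}{2} = -1 + \frac{\sqrt{l + \left(l + x\right) \left(-90 + x\right)}}{2} = -1 + \frac{\sqrt{l + \left(-90 + x\right) \left(l + x\right)}}{2}$)
$\frac{1}{V{\left(h{\left(-7 \right)},\left(8 - 5\right)^{2} \right)} - 27338} = \frac{1}{\left(-1 + \frac{\sqrt{\left(\left(8 - 5\right)^{2}\right)^{2} - 90 \left(8 - 5\right)^{2} - 89 + 1 \left(8 - 5\right)^{2}}}{2}\right) - 27338} = \frac{1}{\left(-1 + \frac{\sqrt{\left(3^{2}\right)^{2} - 90 \cdot 3^{2} - 89 + 1 \cdot 3^{2}}}{2}\right) - 27338} = \frac{1}{\left(-1 + \frac{\sqrt{9^{2} - 810 - 89 + 1 \cdot 9}}{2}\right) - 27338} = \frac{1}{\left(-1 + \frac{\sqrt{81 - 810 - 89 + 9}}{2}\right) - 27338} = \frac{1}{\left(-1 + \frac{\sqrt{-809}}{2}\right) - 27338} = \frac{1}{\left(-1 + \frac{i \sqrt{809}}{2}\right) - 27338} = \frac{1}{-27339 + \frac{i \sqrt{809}}{2}}$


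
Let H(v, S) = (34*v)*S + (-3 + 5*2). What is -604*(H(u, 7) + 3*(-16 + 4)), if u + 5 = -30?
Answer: 5048836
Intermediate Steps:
u = -35 (u = -5 - 30 = -35)
H(v, S) = 7 + 34*S*v (H(v, S) = 34*S*v + (-3 + 10) = 34*S*v + 7 = 7 + 34*S*v)
-604*(H(u, 7) + 3*(-16 + 4)) = -604*((7 + 34*7*(-35)) + 3*(-16 + 4)) = -604*((7 - 8330) + 3*(-12)) = -604*(-8323 - 36) = -604*(-8359) = 5048836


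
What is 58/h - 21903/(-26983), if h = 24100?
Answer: 264713657/325145150 ≈ 0.81414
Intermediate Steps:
58/h - 21903/(-26983) = 58/24100 - 21903/(-26983) = 58*(1/24100) - 21903*(-1/26983) = 29/12050 + 21903/26983 = 264713657/325145150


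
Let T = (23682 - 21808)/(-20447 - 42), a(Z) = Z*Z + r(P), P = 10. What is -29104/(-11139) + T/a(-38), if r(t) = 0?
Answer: 430526722789/164779873062 ≈ 2.6127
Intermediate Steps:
a(Z) = Z² (a(Z) = Z*Z + 0 = Z² + 0 = Z²)
T = -1874/20489 (T = 1874/(-20489) = 1874*(-1/20489) = -1874/20489 ≈ -0.091464)
-29104/(-11139) + T/a(-38) = -29104/(-11139) - 1874/(20489*((-38)²)) = -29104*(-1/11139) - 1874/20489/1444 = 29104/11139 - 1874/20489*1/1444 = 29104/11139 - 937/14793058 = 430526722789/164779873062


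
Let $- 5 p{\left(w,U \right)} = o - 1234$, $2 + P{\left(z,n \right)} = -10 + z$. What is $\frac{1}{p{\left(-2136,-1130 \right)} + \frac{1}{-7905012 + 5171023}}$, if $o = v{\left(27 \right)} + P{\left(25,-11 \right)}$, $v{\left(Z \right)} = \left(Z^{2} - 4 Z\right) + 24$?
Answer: $\frac{13669945}{1574777659} \approx 0.0086806$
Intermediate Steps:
$P{\left(z,n \right)} = -12 + z$ ($P{\left(z,n \right)} = -2 + \left(-10 + z\right) = -12 + z$)
$v{\left(Z \right)} = 24 + Z^{2} - 4 Z$
$o = 658$ ($o = \left(24 + 27^{2} - 108\right) + \left(-12 + 25\right) = \left(24 + 729 - 108\right) + 13 = 645 + 13 = 658$)
$p{\left(w,U \right)} = \frac{576}{5}$ ($p{\left(w,U \right)} = - \frac{658 - 1234}{5} = \left(- \frac{1}{5}\right) \left(-576\right) = \frac{576}{5}$)
$\frac{1}{p{\left(-2136,-1130 \right)} + \frac{1}{-7905012 + 5171023}} = \frac{1}{\frac{576}{5} + \frac{1}{-7905012 + 5171023}} = \frac{1}{\frac{576}{5} + \frac{1}{-2733989}} = \frac{1}{\frac{576}{5} - \frac{1}{2733989}} = \frac{1}{\frac{1574777659}{13669945}} = \frac{13669945}{1574777659}$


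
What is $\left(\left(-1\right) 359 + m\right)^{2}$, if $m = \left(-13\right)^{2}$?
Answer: $36100$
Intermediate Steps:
$m = 169$
$\left(\left(-1\right) 359 + m\right)^{2} = \left(\left(-1\right) 359 + 169\right)^{2} = \left(-359 + 169\right)^{2} = \left(-190\right)^{2} = 36100$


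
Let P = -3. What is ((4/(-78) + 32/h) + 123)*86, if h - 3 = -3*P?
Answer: 140438/13 ≈ 10803.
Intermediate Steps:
h = 12 (h = 3 - 3*(-3) = 3 + 9 = 12)
((4/(-78) + 32/h) + 123)*86 = ((4/(-78) + 32/12) + 123)*86 = ((4*(-1/78) + 32*(1/12)) + 123)*86 = ((-2/39 + 8/3) + 123)*86 = (34/13 + 123)*86 = (1633/13)*86 = 140438/13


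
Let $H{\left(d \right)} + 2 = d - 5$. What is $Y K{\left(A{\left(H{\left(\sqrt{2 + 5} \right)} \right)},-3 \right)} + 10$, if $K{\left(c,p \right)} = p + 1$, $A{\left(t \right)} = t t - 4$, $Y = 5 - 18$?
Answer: $36$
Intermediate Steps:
$Y = -13$ ($Y = 5 - 18 = -13$)
$H{\left(d \right)} = -7 + d$ ($H{\left(d \right)} = -2 + \left(d - 5\right) = -2 + \left(-5 + d\right) = -7 + d$)
$A{\left(t \right)} = -4 + t^{2}$ ($A{\left(t \right)} = t^{2} - 4 = -4 + t^{2}$)
$K{\left(c,p \right)} = 1 + p$
$Y K{\left(A{\left(H{\left(\sqrt{2 + 5} \right)} \right)},-3 \right)} + 10 = - 13 \left(1 - 3\right) + 10 = \left(-13\right) \left(-2\right) + 10 = 26 + 10 = 36$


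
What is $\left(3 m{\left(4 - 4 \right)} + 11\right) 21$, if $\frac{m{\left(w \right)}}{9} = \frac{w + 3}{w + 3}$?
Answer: $798$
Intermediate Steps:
$m{\left(w \right)} = 9$ ($m{\left(w \right)} = 9 \frac{w + 3}{w + 3} = 9 \frac{3 + w}{3 + w} = 9 \cdot 1 = 9$)
$\left(3 m{\left(4 - 4 \right)} + 11\right) 21 = \left(3 \cdot 9 + 11\right) 21 = \left(27 + 11\right) 21 = 38 \cdot 21 = 798$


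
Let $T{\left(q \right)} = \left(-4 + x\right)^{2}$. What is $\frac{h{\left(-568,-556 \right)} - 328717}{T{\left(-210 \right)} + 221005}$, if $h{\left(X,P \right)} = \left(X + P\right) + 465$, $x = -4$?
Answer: $- \frac{329376}{221069} \approx -1.4899$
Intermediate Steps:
$T{\left(q \right)} = 64$ ($T{\left(q \right)} = \left(-4 - 4\right)^{2} = \left(-8\right)^{2} = 64$)
$h{\left(X,P \right)} = 465 + P + X$ ($h{\left(X,P \right)} = \left(P + X\right) + 465 = 465 + P + X$)
$\frac{h{\left(-568,-556 \right)} - 328717}{T{\left(-210 \right)} + 221005} = \frac{\left(465 - 556 - 568\right) - 328717}{64 + 221005} = \frac{-659 - 328717}{221069} = \left(-329376\right) \frac{1}{221069} = - \frac{329376}{221069}$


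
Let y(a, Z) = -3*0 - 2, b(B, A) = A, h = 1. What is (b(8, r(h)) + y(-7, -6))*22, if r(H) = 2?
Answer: 0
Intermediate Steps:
y(a, Z) = -2 (y(a, Z) = 0 - 2 = -2)
(b(8, r(h)) + y(-7, -6))*22 = (2 - 2)*22 = 0*22 = 0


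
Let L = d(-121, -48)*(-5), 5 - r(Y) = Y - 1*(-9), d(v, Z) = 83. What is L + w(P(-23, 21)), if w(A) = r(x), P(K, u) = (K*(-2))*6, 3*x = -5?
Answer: -1252/3 ≈ -417.33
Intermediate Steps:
x = -5/3 (x = (⅓)*(-5) = -5/3 ≈ -1.6667)
P(K, u) = -12*K (P(K, u) = -2*K*6 = -12*K)
r(Y) = -4 - Y (r(Y) = 5 - (Y - 1*(-9)) = 5 - (Y + 9) = 5 - (9 + Y) = 5 + (-9 - Y) = -4 - Y)
w(A) = -7/3 (w(A) = -4 - 1*(-5/3) = -4 + 5/3 = -7/3)
L = -415 (L = 83*(-5) = -415)
L + w(P(-23, 21)) = -415 - 7/3 = -1252/3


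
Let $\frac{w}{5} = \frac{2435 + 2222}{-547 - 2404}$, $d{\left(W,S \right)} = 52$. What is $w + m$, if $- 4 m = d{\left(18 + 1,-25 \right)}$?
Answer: $- \frac{61648}{2951} \approx -20.891$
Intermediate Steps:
$w = - \frac{23285}{2951}$ ($w = 5 \frac{2435 + 2222}{-547 - 2404} = 5 \frac{4657}{-2951} = 5 \cdot 4657 \left(- \frac{1}{2951}\right) = 5 \left(- \frac{4657}{2951}\right) = - \frac{23285}{2951} \approx -7.8905$)
$m = -13$ ($m = \left(- \frac{1}{4}\right) 52 = -13$)
$w + m = - \frac{23285}{2951} - 13 = - \frac{61648}{2951}$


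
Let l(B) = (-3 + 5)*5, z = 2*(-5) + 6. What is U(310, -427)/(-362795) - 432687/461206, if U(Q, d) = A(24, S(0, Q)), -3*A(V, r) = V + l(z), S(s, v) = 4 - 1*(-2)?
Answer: -24784966289/26419457490 ≈ -0.93813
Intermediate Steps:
z = -4 (z = -10 + 6 = -4)
l(B) = 10 (l(B) = 2*5 = 10)
S(s, v) = 6 (S(s, v) = 4 + 2 = 6)
A(V, r) = -10/3 - V/3 (A(V, r) = -(V + 10)/3 = -(10 + V)/3 = -10/3 - V/3)
U(Q, d) = -34/3 (U(Q, d) = -10/3 - ⅓*24 = -10/3 - 8 = -34/3)
U(310, -427)/(-362795) - 432687/461206 = -34/3/(-362795) - 432687/461206 = -34/3*(-1/362795) - 432687*1/461206 = 34/1088385 - 22773/24274 = -24784966289/26419457490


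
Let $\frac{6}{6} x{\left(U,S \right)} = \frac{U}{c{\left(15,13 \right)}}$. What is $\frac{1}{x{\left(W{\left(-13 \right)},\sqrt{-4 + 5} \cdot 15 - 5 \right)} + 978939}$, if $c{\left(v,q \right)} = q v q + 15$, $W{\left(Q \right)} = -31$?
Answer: $\frac{2550}{2496294419} \approx 1.0215 \cdot 10^{-6}$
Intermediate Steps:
$c{\left(v,q \right)} = 15 + v q^{2}$ ($c{\left(v,q \right)} = v q^{2} + 15 = 15 + v q^{2}$)
$x{\left(U,S \right)} = \frac{U}{2550}$ ($x{\left(U,S \right)} = \frac{U}{15 + 15 \cdot 13^{2}} = \frac{U}{15 + 15 \cdot 169} = \frac{U}{15 + 2535} = \frac{U}{2550}$)
$\frac{1}{x{\left(W{\left(-13 \right)},\sqrt{-4 + 5} \cdot 15 - 5 \right)} + 978939} = \frac{1}{\frac{1}{2550} \left(-31\right) + 978939} = \frac{1}{- \frac{31}{2550} + 978939} = \frac{1}{\frac{2496294419}{2550}} = \frac{2550}{2496294419}$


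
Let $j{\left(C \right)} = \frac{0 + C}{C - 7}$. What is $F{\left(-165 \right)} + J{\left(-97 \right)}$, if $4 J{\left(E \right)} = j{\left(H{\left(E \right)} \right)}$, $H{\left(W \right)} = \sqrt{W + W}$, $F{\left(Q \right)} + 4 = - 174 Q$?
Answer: $\frac{13951213}{486} - \frac{7 i \sqrt{194}}{972} \approx 28706.0 - 0.10031 i$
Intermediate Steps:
$F{\left(Q \right)} = -4 - 174 Q$
$H{\left(W \right)} = \sqrt{2} \sqrt{W}$ ($H{\left(W \right)} = \sqrt{2 W} = \sqrt{2} \sqrt{W}$)
$j{\left(C \right)} = \frac{C}{-7 + C}$
$J{\left(E \right)} = \frac{\sqrt{2} \sqrt{E}}{4 \left(-7 + \sqrt{2} \sqrt{E}\right)}$ ($J{\left(E \right)} = \frac{\sqrt{2} \sqrt{E} \frac{1}{-7 + \sqrt{2} \sqrt{E}}}{4} = \frac{\sqrt{2} \sqrt{E}}{4 \left(-7 + \sqrt{2} \sqrt{E}\right)}$)
$F{\left(-165 \right)} + J{\left(-97 \right)} = \left(-4 - -28710\right) + \frac{\sqrt{2} \sqrt{-97}}{4 \left(-7 + \sqrt{2} \sqrt{-97}\right)} = \left(-4 + 28710\right) + \frac{\sqrt{2} i \sqrt{97}}{4 \left(-7 + \sqrt{2} i \sqrt{97}\right)} = 28706 + \frac{\sqrt{2} i \sqrt{97}}{4 \left(-7 + i \sqrt{194}\right)} = 28706 + \frac{i \sqrt{194}}{4 \left(-7 + i \sqrt{194}\right)}$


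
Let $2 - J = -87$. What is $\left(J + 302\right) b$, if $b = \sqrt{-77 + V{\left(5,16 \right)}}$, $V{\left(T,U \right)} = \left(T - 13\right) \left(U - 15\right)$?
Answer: $391 i \sqrt{85} \approx 3604.8 i$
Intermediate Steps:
$J = 89$ ($J = 2 - -87 = 2 + 87 = 89$)
$V{\left(T,U \right)} = \left(-15 + U\right) \left(-13 + T\right)$ ($V{\left(T,U \right)} = \left(-13 + T\right) \left(-15 + U\right) = \left(-15 + U\right) \left(-13 + T\right)$)
$b = i \sqrt{85}$ ($b = \sqrt{-77 + \left(195 - 75 - 208 + 5 \cdot 16\right)} = \sqrt{-77 + \left(195 - 75 - 208 + 80\right)} = \sqrt{-77 - 8} = \sqrt{-85} = i \sqrt{85} \approx 9.2195 i$)
$\left(J + 302\right) b = \left(89 + 302\right) i \sqrt{85} = 391 i \sqrt{85}$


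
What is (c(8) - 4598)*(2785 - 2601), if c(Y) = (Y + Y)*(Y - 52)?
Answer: -975568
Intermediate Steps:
c(Y) = 2*Y*(-52 + Y) (c(Y) = (2*Y)*(-52 + Y) = 2*Y*(-52 + Y))
(c(8) - 4598)*(2785 - 2601) = (2*8*(-52 + 8) - 4598)*(2785 - 2601) = (2*8*(-44) - 4598)*184 = (-704 - 4598)*184 = -5302*184 = -975568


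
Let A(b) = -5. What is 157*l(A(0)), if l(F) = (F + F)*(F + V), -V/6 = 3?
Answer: 36110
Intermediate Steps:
V = -18 (V = -6*3 = -18)
l(F) = 2*F*(-18 + F) (l(F) = (F + F)*(F - 18) = (2*F)*(-18 + F) = 2*F*(-18 + F))
157*l(A(0)) = 157*(2*(-5)*(-18 - 5)) = 157*(2*(-5)*(-23)) = 157*230 = 36110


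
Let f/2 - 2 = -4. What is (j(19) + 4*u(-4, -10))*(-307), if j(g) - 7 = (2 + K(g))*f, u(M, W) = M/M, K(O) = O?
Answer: 22411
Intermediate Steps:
f = -4 (f = 4 + 2*(-4) = 4 - 8 = -4)
u(M, W) = 1
j(g) = -1 - 4*g (j(g) = 7 + (2 + g)*(-4) = 7 + (-8 - 4*g) = -1 - 4*g)
(j(19) + 4*u(-4, -10))*(-307) = ((-1 - 4*19) + 4*1)*(-307) = ((-1 - 76) + 4)*(-307) = (-77 + 4)*(-307) = -73*(-307) = 22411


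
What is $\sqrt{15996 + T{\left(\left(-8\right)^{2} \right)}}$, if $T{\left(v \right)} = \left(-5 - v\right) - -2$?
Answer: $\sqrt{15929} \approx 126.21$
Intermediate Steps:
$T{\left(v \right)} = -3 - v$ ($T{\left(v \right)} = \left(-5 - v\right) + 2 = -3 - v$)
$\sqrt{15996 + T{\left(\left(-8\right)^{2} \right)}} = \sqrt{15996 - 67} = \sqrt{15929}$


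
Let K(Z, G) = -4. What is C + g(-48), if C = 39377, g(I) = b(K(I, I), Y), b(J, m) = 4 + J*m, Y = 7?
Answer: 39353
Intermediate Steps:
g(I) = -24 (g(I) = 4 - 4*7 = 4 - 28 = -24)
C + g(-48) = 39377 - 24 = 39353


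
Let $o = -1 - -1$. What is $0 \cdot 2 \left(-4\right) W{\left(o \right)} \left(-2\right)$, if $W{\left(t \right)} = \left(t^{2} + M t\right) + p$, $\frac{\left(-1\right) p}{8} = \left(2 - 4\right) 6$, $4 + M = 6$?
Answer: $0$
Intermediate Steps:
$M = 2$ ($M = -4 + 6 = 2$)
$o = 0$ ($o = -1 + 1 = 0$)
$p = 96$ ($p = - 8 \left(2 - 4\right) 6 = - 8 \left(\left(-2\right) 6\right) = \left(-8\right) \left(-12\right) = 96$)
$W{\left(t \right)} = 96 + t^{2} + 2 t$ ($W{\left(t \right)} = \left(t^{2} + 2 t\right) + 96 = 96 + t^{2} + 2 t$)
$0 \cdot 2 \left(-4\right) W{\left(o \right)} \left(-2\right) = 0 \cdot 2 \left(-4\right) \left(96 + 0^{2} + 2 \cdot 0\right) \left(-2\right) = 0 \left(-4\right) \left(96 + 0 + 0\right) \left(-2\right) = 0 \cdot 96 \left(-2\right) = 0 \left(-2\right) = 0$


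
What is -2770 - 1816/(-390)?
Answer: -539242/195 ≈ -2765.3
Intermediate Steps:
-2770 - 1816/(-390) = -2770 - 1816*(-1)/390 = -2770 - 1*(-908/195) = -2770 + 908/195 = -539242/195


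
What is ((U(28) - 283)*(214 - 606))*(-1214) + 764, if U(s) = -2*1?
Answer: -135627316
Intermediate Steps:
U(s) = -2
((U(28) - 283)*(214 - 606))*(-1214) + 764 = ((-2 - 283)*(214 - 606))*(-1214) + 764 = -285*(-392)*(-1214) + 764 = 111720*(-1214) + 764 = -135628080 + 764 = -135627316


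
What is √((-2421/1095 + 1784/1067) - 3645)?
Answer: 2*I*√138234460816430/389455 ≈ 60.378*I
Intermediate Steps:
√((-2421/1095 + 1784/1067) - 3645) = √((-2421*1/1095 + 1784*(1/1067)) - 3645) = √((-807/365 + 1784/1067) - 3645) = √(-209909/389455 - 3645) = √(-1419773384/389455) = 2*I*√138234460816430/389455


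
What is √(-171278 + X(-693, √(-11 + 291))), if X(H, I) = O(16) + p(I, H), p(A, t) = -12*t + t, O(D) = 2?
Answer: I*√163653 ≈ 404.54*I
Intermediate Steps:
p(A, t) = -11*t
X(H, I) = 2 - 11*H
√(-171278 + X(-693, √(-11 + 291))) = √(-171278 + (2 - 11*(-693))) = √(-171278 + (2 + 7623)) = √(-171278 + 7625) = √(-163653) = I*√163653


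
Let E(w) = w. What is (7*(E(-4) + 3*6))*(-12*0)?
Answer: 0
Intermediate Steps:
(7*(E(-4) + 3*6))*(-12*0) = (7*(-4 + 3*6))*(-12*0) = (7*(-4 + 18))*0 = (7*14)*0 = 98*0 = 0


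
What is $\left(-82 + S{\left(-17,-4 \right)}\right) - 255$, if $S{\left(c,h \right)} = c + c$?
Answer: $-371$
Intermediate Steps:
$S{\left(c,h \right)} = 2 c$
$\left(-82 + S{\left(-17,-4 \right)}\right) - 255 = \left(-82 + 2 \left(-17\right)\right) - 255 = \left(-82 - 34\right) - 255 = -116 - 255 = -371$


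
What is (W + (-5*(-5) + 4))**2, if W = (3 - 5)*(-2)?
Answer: 1089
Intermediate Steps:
W = 4 (W = -2*(-2) = 4)
(W + (-5*(-5) + 4))**2 = (4 + (-5*(-5) + 4))**2 = (4 + (25 + 4))**2 = (4 + 29)**2 = 33**2 = 1089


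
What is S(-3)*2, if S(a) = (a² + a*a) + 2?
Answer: 40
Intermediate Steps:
S(a) = 2 + 2*a² (S(a) = (a² + a²) + 2 = 2*a² + 2 = 2 + 2*a²)
S(-3)*2 = (2 + 2*(-3)²)*2 = (2 + 2*9)*2 = (2 + 18)*2 = 20*2 = 40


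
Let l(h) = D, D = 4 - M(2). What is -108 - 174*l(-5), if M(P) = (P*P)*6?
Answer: 3372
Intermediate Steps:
M(P) = 6*P² (M(P) = P²*6 = 6*P²)
D = -20 (D = 4 - 6*2² = 4 - 6*4 = 4 - 1*24 = 4 - 24 = -20)
l(h) = -20
-108 - 174*l(-5) = -108 - 174*(-20) = -108 + 3480 = 3372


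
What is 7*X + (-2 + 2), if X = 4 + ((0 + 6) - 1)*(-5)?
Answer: -147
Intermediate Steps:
X = -21 (X = 4 + (6 - 1)*(-5) = 4 + 5*(-5) = 4 - 25 = -21)
7*X + (-2 + 2) = 7*(-21) + (-2 + 2) = -147 + 0 = -147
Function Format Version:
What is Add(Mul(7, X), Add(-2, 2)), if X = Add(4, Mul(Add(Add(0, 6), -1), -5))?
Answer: -147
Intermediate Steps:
X = -21 (X = Add(4, Mul(Add(6, -1), -5)) = Add(4, Mul(5, -5)) = Add(4, -25) = -21)
Add(Mul(7, X), Add(-2, 2)) = Add(Mul(7, -21), Add(-2, 2)) = Add(-147, 0) = -147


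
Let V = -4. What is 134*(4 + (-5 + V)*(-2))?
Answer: 2948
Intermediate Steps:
134*(4 + (-5 + V)*(-2)) = 134*(4 + (-5 - 4)*(-2)) = 134*(4 - 9*(-2)) = 134*(4 + 18) = 134*22 = 2948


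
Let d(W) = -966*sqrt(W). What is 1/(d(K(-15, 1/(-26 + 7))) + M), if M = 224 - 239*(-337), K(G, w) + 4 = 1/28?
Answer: 80767/6527007586 + 69*I*sqrt(777)/6527007586 ≈ 1.2374e-5 + 2.9468e-7*I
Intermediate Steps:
K(G, w) = -111/28 (K(G, w) = -4 + 1/28 = -111/28)
M = 80767 (M = 224 + 80543 = 80767)
1/(d(K(-15, 1/(-26 + 7))) + M) = 1/(-69*I*sqrt(777) + 80767) = 1/(80767 - 69*I*sqrt(777))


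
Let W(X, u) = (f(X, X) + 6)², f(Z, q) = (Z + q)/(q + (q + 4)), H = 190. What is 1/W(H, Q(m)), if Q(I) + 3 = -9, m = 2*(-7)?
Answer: 9216/450241 ≈ 0.020469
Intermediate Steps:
m = -14
Q(I) = -12 (Q(I) = -3 - 9 = -12)
f(Z, q) = (Z + q)/(4 + 2*q) (f(Z, q) = (Z + q)/(q + (4 + q)) = (Z + q)/(4 + 2*q))
W(X, u) = (6 + X/(2 + X))² (W(X, u) = ((X + X)/(2*(2 + X)) + 6)² = ((2*X)/(2*(2 + X)) + 6)² = (X/(2 + X) + 6)² = (6 + X/(2 + X))²)
1/W(H, Q(m)) = 1/((12 + 7*190)²/(2 + 190)²) = 1/((12 + 1330)²/192²) = 1/((1/36864)*1342²) = 1/((1/36864)*1800964) = 1/(450241/9216) = 9216/450241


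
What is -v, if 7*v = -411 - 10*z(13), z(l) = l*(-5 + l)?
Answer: 1451/7 ≈ 207.29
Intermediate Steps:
v = -1451/7 (v = (-411 - 130*(-5 + 13))/7 = (-411 - 130*8)/7 = (-411 - 10*104)/7 = (-411 - 1040)/7 = (1/7)*(-1451) = -1451/7 ≈ -207.29)
-v = -1*(-1451/7) = 1451/7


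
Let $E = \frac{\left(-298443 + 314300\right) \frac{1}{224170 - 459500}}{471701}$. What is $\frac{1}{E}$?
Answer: $- \frac{1099063330}{157} \approx -7.0004 \cdot 10^{6}$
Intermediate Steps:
$E = - \frac{157}{1099063330}$ ($E = \frac{15857}{-235330} \cdot \frac{1}{471701} = 15857 \left(- \frac{1}{235330}\right) \frac{1}{471701} = \left(- \frac{157}{2330}\right) \frac{1}{471701} = - \frac{157}{1099063330} \approx -1.4285 \cdot 10^{-7}$)
$\frac{1}{E} = \frac{1}{- \frac{157}{1099063330}} = - \frac{1099063330}{157}$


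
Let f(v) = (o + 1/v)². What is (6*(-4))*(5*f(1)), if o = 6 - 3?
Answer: -1920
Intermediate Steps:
o = 3
f(v) = (3 + 1/v)²
(6*(-4))*(5*f(1)) = (6*(-4))*(5*((1 + 3*1)²/1²)) = -120*1*(1 + 3)² = -120*1*4² = -120*1*16 = -120*16 = -24*80 = -1920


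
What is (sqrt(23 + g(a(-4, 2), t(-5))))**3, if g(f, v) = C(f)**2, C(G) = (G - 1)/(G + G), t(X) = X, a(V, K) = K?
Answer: 1107*sqrt(41)/64 ≈ 110.75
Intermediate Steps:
C(G) = (-1 + G)/(2*G) (C(G) = (-1 + G)/((2*G)) = (-1 + G)*(1/(2*G)) = (-1 + G)/(2*G))
g(f, v) = (-1 + f)**2/(4*f**2) (g(f, v) = ((-1 + f)/(2*f))**2 = (-1 + f)**2/(4*f**2))
(sqrt(23 + g(a(-4, 2), t(-5))))**3 = (sqrt(23 + (1/4)*(-1 + 2)**2/2**2))**3 = (sqrt(23 + (1/4)*(1/4)*1**2))**3 = (sqrt(23 + (1/4)*(1/4)*1))**3 = (sqrt(23 + 1/16))**3 = (sqrt(369/16))**3 = (3*sqrt(41)/4)**3 = 1107*sqrt(41)/64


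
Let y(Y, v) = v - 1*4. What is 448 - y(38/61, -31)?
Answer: 483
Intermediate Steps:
y(Y, v) = -4 + v (y(Y, v) = v - 4 = -4 + v)
448 - y(38/61, -31) = 448 - (-4 - 31) = 448 - 1*(-35) = 448 + 35 = 483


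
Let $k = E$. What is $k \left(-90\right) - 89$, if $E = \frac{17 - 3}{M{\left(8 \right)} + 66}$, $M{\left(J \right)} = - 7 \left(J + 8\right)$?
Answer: $- \frac{1417}{23} \approx -61.609$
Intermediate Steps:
$M{\left(J \right)} = -56 - 7 J$ ($M{\left(J \right)} = - 7 \left(8 + J\right) = -56 - 7 J$)
$E = - \frac{7}{23}$ ($E = \frac{17 - 3}{\left(-56 - 56\right) + 66} = \frac{14}{\left(-56 - 56\right) + 66} = \frac{14}{-112 + 66} = \frac{14}{-46} = 14 \left(- \frac{1}{46}\right) = - \frac{7}{23} \approx -0.30435$)
$k = - \frac{7}{23} \approx -0.30435$
$k \left(-90\right) - 89 = \left(- \frac{7}{23}\right) \left(-90\right) - 89 = \frac{630}{23} - 89 = - \frac{1417}{23}$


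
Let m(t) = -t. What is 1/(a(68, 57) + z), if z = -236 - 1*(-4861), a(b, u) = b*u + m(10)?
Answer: 1/8491 ≈ 0.00011777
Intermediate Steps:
a(b, u) = -10 + b*u (a(b, u) = b*u - 1*10 = b*u - 10 = -10 + b*u)
z = 4625 (z = -236 + 4861 = 4625)
1/(a(68, 57) + z) = 1/((-10 + 68*57) + 4625) = 1/((-10 + 3876) + 4625) = 1/(3866 + 4625) = 1/8491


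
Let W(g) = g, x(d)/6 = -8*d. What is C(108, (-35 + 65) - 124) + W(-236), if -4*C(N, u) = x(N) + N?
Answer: 1033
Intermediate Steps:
x(d) = -48*d (x(d) = 6*(-8*d) = -48*d)
C(N, u) = 47*N/4 (C(N, u) = -(-48*N + N)/4 = -(-47)*N/4 = 47*N/4)
C(108, (-35 + 65) - 124) + W(-236) = (47/4)*108 - 236 = 1269 - 236 = 1033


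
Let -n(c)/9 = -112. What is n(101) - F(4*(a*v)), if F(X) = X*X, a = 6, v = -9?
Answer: -45648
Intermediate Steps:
n(c) = 1008 (n(c) = -9*(-112) = 1008)
F(X) = X**2
n(101) - F(4*(a*v)) = 1008 - (4*(6*(-9)))**2 = 1008 - (4*(-54))**2 = 1008 - 1*(-216)**2 = 1008 - 1*46656 = 1008 - 46656 = -45648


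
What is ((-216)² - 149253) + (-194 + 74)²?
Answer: -88197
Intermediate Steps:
((-216)² - 149253) + (-194 + 74)² = (46656 - 149253) + (-120)² = -102597 + 14400 = -88197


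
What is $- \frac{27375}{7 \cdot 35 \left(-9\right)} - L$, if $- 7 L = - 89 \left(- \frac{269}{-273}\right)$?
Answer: $- \frac{72}{637} \approx -0.11303$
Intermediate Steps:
$L = \frac{23941}{1911}$ ($L = - \frac{\left(-89\right) \left(- \frac{269}{-273}\right)}{7} = - \frac{\left(-89\right) \left(\left(-269\right) \left(- \frac{1}{273}\right)\right)}{7} = - \frac{\left(-89\right) \frac{269}{273}}{7} = \left(- \frac{1}{7}\right) \left(- \frac{23941}{273}\right) = \frac{23941}{1911} \approx 12.528$)
$- \frac{27375}{7 \cdot 35 \left(-9\right)} - L = - \frac{27375}{7 \cdot 35 \left(-9\right)} - \frac{23941}{1911} = - \frac{27375}{245 \left(-9\right)} - \frac{23941}{1911} = - \frac{27375}{-2205} - \frac{23941}{1911} = \left(-27375\right) \left(- \frac{1}{2205}\right) - \frac{23941}{1911} = \frac{1825}{147} - \frac{23941}{1911} = - \frac{72}{637}$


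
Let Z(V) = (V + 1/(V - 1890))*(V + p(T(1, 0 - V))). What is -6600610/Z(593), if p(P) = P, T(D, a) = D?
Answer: -856099117/45685728 ≈ -18.739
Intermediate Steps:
Z(V) = (1 + V)*(V + 1/(-1890 + V)) (Z(V) = (V + 1/(V - 1890))*(V + 1) = (V + 1/(-1890 + V))*(1 + V) = (1 + V)*(V + 1/(-1890 + V)))
-6600610/Z(593) = -6600610*(-1890 + 593)/(1 + 593³ - 1889*593 - 1889*593²) = -6600610*(-1297/(1 + 208527857 - 1120177 - 1889*351649)) = -6600610*(-1297/(1 + 208527857 - 1120177 - 664264961)) = -6600610/((-1/1297*(-456857280))) = -6600610/456857280/1297 = -6600610*1297/456857280 = -856099117/45685728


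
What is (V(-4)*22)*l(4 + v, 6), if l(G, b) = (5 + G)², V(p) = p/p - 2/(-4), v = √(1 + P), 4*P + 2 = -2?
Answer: 2673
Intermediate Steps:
P = -1 (P = -½ + (¼)*(-2) = -½ - ½ = -1)
v = 0 (v = √(1 - 1) = √0 = 0)
V(p) = 3/2 (V(p) = 1 - 2*(-¼) = 1 + ½ = 3/2)
(V(-4)*22)*l(4 + v, 6) = ((3/2)*22)*(5 + (4 + 0))² = 33*(5 + 4)² = 33*9² = 33*81 = 2673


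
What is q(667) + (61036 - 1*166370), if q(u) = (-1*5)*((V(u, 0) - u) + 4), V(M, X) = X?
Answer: -102019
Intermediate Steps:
q(u) = -20 + 5*u (q(u) = (-1*5)*((0 - u) + 4) = -5*(-u + 4) = -5*(4 - u) = -20 + 5*u)
q(667) + (61036 - 1*166370) = (-20 + 5*667) + (61036 - 1*166370) = (-20 + 3335) + (61036 - 166370) = 3315 - 105334 = -102019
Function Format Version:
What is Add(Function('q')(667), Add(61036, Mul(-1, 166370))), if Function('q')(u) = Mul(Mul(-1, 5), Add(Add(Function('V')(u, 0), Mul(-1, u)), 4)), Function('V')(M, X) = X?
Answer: -102019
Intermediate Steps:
Function('q')(u) = Add(-20, Mul(5, u)) (Function('q')(u) = Mul(Mul(-1, 5), Add(Add(0, Mul(-1, u)), 4)) = Mul(-5, Add(Mul(-1, u), 4)) = Mul(-5, Add(4, Mul(-1, u))) = Add(-20, Mul(5, u)))
Add(Function('q')(667), Add(61036, Mul(-1, 166370))) = Add(Add(-20, Mul(5, 667)), Add(61036, Mul(-1, 166370))) = Add(Add(-20, 3335), Add(61036, -166370)) = Add(3315, -105334) = -102019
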